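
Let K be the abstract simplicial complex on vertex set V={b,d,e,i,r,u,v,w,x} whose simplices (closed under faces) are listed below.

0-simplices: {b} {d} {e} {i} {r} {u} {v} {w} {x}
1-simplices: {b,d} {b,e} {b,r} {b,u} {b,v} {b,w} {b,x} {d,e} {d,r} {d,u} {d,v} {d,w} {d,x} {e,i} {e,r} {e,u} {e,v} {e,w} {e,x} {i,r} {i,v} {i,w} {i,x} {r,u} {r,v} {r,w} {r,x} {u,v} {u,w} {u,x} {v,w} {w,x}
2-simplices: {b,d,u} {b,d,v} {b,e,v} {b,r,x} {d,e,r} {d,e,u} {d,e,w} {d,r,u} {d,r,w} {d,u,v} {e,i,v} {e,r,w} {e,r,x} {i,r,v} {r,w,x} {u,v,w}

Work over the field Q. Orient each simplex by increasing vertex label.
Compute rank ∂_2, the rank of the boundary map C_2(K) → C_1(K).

rank∂_2=15

n_0=9 n_1=32 n_2=16  [Q]
∂1: piv[bd,be,br,bu,bv,bw,bx,ei] rk=8  ker:de,dr,du,dv,dw,dx,er,eu,ev,ew,ex,ir,iv,iw,ix,ru,rv,rw,rx,uv,uw,ux,vw,wx
∂2: piv[bdu,bdv,bev,brx,der,deu,dew,dru,drw,duv,eiv,erx,irv,rwx,uvw] rk=15  ker:erw
rk∂_2=15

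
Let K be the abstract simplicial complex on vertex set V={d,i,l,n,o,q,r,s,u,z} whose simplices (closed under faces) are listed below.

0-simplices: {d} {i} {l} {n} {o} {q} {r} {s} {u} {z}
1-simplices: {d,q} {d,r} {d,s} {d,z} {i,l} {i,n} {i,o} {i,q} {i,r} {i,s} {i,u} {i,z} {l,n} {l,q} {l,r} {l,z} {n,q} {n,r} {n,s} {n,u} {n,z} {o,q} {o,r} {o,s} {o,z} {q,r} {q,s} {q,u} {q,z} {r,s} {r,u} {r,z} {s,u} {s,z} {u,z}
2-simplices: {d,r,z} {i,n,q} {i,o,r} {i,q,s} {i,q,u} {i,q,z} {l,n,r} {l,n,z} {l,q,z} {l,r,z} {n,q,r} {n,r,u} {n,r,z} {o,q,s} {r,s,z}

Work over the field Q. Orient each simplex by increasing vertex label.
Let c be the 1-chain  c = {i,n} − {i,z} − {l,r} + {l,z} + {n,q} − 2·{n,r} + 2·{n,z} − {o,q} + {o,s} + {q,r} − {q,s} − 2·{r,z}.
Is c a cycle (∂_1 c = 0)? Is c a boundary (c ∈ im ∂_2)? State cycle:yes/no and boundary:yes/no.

n_0=10 n_1=35 n_2=15  [Q]
∂1: piv[dq,dr,ds,dz,il,in,io,iq,iu] rk=9  ker:ir,is,iz,ln,lq,lr,lz,nq,nr,ns,nu,nz,oq,or,os,oz,qr,qs,qu,qz,rs,ru,rz,su,sz,uz
∂2: piv[drz,inq,ior,iqs,iqu,iqz,lnr,lnz,lqz,lrz,nqr,nru,oqs,rsz] rk=14  ker:nrz
∂1c = 0
c vs im∂2: residual ≠ 0 ⇒ not boundary

cycle:yes boundary:no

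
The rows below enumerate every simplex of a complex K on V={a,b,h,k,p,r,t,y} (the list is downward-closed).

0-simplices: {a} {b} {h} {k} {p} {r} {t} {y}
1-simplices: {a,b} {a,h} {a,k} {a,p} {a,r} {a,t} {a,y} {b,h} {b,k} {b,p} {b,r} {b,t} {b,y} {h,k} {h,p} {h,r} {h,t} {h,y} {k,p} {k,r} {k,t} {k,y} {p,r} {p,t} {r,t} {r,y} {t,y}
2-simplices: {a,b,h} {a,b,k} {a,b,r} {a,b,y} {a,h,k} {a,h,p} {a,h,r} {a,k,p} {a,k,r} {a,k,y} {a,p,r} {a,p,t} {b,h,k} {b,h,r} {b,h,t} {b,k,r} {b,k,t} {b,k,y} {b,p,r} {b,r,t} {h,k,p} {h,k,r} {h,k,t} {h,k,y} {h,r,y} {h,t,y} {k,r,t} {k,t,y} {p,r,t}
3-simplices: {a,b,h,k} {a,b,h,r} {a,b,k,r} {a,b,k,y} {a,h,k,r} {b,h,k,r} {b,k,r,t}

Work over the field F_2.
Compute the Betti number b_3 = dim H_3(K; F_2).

b_3=1

n_0=8 n_1=27 n_2=29 n_3=7  [Z2]
∂1: piv[ab,ah,ak,ap,ar,at,ay] rk=7  ker:bh,bk,bp,br,bt,by,hk,hp,hr,ht,hy,kp,kr,kt,ky,pr,pt,rt,ry,ty
∂2: piv[abh,abk,abr,aby,ahk,ahp,ahr,akp,akr,aky,apr,apt,bht,bkt,bpr,brt,hky,hry,hty,prt] rk=20  ker:bhk,bhr,bkr,bky,hkp,hkr,hkt,krt,kty
∂3: piv[abhk,abhr,abkr,abky,ahkr,bkrt] rk=6  ker:bhkr
b_3=(7−6)−0=1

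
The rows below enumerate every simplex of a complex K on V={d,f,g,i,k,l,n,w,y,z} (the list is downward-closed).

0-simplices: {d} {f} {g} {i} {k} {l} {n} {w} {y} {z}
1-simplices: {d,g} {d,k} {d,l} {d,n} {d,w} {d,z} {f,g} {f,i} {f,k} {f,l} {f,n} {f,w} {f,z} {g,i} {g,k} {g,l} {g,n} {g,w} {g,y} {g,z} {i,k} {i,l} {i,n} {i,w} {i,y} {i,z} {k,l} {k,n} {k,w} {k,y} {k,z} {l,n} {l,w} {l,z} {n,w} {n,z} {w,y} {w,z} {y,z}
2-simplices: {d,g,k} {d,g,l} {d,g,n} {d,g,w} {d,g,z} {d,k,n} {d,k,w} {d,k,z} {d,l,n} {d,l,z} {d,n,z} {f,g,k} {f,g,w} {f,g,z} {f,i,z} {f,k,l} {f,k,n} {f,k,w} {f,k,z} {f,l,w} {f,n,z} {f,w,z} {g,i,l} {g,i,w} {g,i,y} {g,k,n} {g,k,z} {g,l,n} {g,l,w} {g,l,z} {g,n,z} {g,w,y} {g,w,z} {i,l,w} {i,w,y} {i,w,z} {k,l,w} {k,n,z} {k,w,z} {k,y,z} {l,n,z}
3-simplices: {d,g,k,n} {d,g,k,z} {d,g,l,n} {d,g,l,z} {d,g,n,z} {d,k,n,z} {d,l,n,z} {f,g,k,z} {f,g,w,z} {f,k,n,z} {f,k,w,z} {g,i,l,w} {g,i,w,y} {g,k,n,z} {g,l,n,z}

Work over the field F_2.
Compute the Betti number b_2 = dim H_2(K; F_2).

b_2=2

n_0=10 n_1=39 n_2=41 n_3=15  [Z2]
∂1: piv[dg,dk,dl,dn,dw,dz,fg,fi,gy] rk=9  ker:fk,fl,fn,fw,fz,gi,gk,gl,gn,gw,gz,ik,il,in,iw,iy,iz,kl,kn,kw,ky,kz,ln,lw,lz,nw,nz,wy,wz,yz
∂2: piv[dgk,dgl,dgn,dgw,dgz,dkn,dkw,dkz,dln,dlz,dnz,fgk,fgw,fgz,fiz,fkl,fkn,flw,fwz,gil,giw,giy,glw,gwy,iwz,kyz] rk=26  ker:fkw,fkz,fnz,gkn,gkz,gln,glz,gnz,gwz,ilw,iwy,klw,knz,kwz,lnz
∂3: piv[dgkn,dgkz,dgln,dglz,dgnz,dknz,dlnz,fgkz,fgwz,fknz,fkwz,gilw,giwy] rk=13  ker:gknz,glnz
b_2=(41−26)−13=2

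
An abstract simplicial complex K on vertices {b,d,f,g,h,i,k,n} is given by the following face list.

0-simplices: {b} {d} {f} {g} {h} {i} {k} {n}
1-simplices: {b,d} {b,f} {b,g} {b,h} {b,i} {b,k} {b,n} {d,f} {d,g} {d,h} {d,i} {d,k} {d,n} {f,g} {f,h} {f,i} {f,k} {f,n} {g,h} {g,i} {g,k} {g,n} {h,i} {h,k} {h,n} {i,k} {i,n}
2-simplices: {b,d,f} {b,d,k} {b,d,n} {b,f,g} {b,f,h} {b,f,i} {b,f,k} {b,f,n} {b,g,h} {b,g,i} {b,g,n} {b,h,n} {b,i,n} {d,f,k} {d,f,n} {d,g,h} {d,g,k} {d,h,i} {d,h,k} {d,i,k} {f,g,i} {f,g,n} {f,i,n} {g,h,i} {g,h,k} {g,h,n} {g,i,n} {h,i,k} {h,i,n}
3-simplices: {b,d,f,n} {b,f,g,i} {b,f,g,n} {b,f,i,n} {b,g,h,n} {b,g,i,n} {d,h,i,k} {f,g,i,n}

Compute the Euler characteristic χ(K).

χ(K)=2

n_0=8 n_1=27 n_2=29 n_3=8
χ=+8−27+29−8=2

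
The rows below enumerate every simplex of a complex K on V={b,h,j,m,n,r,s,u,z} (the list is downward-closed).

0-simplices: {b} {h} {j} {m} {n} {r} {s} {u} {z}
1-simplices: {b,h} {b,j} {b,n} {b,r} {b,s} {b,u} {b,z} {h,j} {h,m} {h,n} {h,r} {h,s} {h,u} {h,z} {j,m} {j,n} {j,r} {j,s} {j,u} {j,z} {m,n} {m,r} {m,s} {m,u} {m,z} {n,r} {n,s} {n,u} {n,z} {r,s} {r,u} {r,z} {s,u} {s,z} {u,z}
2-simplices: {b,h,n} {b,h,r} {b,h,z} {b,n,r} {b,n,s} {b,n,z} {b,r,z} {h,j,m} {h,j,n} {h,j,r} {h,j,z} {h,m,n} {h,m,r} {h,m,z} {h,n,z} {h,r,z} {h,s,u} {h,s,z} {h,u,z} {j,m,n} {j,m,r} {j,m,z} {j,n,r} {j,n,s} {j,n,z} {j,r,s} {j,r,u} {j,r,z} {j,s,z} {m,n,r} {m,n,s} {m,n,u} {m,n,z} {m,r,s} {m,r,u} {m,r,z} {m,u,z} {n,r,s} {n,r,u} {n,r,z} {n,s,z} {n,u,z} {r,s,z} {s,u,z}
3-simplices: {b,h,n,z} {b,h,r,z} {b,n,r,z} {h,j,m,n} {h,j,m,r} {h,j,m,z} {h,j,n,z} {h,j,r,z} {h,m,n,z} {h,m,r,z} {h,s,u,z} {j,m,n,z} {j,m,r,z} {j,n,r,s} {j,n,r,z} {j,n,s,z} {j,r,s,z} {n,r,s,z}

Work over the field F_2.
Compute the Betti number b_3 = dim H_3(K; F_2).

b_3=3

n_0=9 n_1=35 n_2=44 n_3=18  [Z2]
∂1: piv[bh,bj,bn,br,bs,bu,bz,hm] rk=8  ker:hj,hn,hr,hs,hu,hz,jm,jn,jr,js,ju,jz,mn,mr,ms,mu,mz,nr,ns,nu,nz,rs,ru,rz,su,sz,uz
∂2: piv[bhn,bhr,bhz,bnr,bns,bnz,brz,hjm,hjn,hjr,hjz,hmn,hmr,hmz,hsu,hsz,huz,jns,jrs,jru,jsz,mns,mnu,mru,muz] rk=25  ker:hnz,hrz,jmn,jmr,jmz,jnr,jnz,jrz,mnr,mnz,mrs,mrz,nrs,nru,nrz,nsz,nuz,rsz,suz
∂3: piv[bhnz,bhrz,bnrz,hjmn,hjmr,hjmz,hjnz,hjrz,hmnz,hmrz,hsuz,jnrs,jnrz,jnsz,jrsz] rk=15  ker:jmnz,jmrz,nrsz
b_3=(18−15)−0=3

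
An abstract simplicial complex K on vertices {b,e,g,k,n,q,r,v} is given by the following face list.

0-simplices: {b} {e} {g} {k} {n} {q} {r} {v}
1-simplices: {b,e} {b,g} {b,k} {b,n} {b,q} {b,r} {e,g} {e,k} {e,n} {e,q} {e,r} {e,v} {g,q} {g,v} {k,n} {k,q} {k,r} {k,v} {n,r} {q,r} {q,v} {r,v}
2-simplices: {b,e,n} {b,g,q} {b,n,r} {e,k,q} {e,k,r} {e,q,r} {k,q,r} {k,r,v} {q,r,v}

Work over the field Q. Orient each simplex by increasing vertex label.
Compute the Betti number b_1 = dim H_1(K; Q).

n_0=8 n_1=22 n_2=9  [Q]
∂1: piv[be,bg,bk,bn,bq,br,ev] rk=7  ker:eg,ek,en,eq,er,gq,gv,kn,kq,kr,kv,nr,qr,qv,rv
∂2: piv[ben,bgq,bnr,ekq,ekr,eqr,krv,qrv] rk=8  ker:kqr
b_1=(22−7)−8=7

b_1=7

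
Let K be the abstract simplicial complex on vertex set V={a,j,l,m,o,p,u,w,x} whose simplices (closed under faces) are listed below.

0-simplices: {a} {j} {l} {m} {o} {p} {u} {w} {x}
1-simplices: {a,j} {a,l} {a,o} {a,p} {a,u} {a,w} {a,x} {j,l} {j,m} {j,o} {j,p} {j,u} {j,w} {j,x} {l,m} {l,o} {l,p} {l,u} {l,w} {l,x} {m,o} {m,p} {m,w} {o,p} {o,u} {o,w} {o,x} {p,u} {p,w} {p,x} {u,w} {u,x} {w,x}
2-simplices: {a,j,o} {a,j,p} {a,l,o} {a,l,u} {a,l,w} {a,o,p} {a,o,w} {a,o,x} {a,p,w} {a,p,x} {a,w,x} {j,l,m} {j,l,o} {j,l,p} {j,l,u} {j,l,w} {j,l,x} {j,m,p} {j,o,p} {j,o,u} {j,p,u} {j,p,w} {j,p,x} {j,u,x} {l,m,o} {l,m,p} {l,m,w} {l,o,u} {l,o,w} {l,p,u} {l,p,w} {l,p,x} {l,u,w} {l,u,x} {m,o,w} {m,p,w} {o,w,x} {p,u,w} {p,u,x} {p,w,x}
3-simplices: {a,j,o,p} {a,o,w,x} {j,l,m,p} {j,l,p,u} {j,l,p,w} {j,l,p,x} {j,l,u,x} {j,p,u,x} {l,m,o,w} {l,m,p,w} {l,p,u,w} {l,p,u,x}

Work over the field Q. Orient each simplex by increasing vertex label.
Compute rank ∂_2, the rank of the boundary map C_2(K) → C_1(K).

rank∂_2=25

n_0=9 n_1=33 n_2=40 n_3=12  [Q]
∂1: piv[aj,al,ao,ap,au,aw,ax,jm] rk=8  ker:jl,jo,jp,ju,jw,jx,lm,lo,lp,lu,lw,lx,mo,mp,mw,op,ou,ow,ox,pu,pw,px,uw,ux,wx
∂2: piv[ajo,ajp,alo,alu,alw,aop,aow,aox,apw,apx,awx,jlm,jlo,jlp,jlu,jlw,jlx,jmp,jou,jpu,jpx,jux,lmo,lmw,luw] rk=25  ker:jop,jpw,lmp,lou,low,lpu,lpw,lpx,lux,mow,mpw,owx,puw,pux,pwx
∂3: piv[ajop,aowx,jlmp,jlpu,jlpw,jlpx,jlux,jpux,lmow,lmpw,lpuw] rk=11  ker:lpux
rk∂_2=25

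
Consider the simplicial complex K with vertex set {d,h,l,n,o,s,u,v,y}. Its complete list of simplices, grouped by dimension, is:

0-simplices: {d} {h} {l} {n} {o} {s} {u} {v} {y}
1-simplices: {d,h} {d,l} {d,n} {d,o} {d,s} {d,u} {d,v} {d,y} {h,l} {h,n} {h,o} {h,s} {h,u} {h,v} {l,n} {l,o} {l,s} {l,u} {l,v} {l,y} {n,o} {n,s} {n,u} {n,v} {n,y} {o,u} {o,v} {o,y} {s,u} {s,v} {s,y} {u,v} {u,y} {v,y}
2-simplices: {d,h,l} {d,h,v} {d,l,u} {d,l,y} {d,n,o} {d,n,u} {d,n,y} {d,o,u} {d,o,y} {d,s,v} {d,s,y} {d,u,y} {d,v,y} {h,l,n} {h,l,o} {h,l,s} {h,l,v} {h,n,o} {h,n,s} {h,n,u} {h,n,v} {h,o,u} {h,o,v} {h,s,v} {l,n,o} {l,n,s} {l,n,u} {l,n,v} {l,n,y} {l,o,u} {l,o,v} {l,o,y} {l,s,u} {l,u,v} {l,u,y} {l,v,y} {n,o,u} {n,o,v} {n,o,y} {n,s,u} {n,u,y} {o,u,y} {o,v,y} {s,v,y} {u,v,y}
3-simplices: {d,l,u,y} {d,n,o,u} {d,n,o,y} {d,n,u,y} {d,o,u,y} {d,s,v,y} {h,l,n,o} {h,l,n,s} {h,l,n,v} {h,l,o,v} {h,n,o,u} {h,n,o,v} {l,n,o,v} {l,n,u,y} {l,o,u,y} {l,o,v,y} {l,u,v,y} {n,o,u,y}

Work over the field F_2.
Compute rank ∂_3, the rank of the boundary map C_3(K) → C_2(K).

rank∂_3=16

n_0=9 n_1=34 n_2=45 n_3=18  [Z2]
∂1: piv[dh,dl,dn,do,ds,du,dv,dy] rk=8  ker:hl,hn,ho,hs,hu,hv,ln,lo,ls,lu,lv,ly,no,ns,nu,nv,ny,ou,ov,oy,su,sv,sy,uv,uy,vy
∂2: piv[dhl,dhv,dlu,dly,dno,dnu,dny,dou,doy,dsv,dsy,duy,dvy,hln,hlo,hls,hlv,hno,hns,hnu,hnv,hov,hsv,lnu,lsu,luv] rk=26  ker:hou,lno,lns,lnv,lny,lou,lov,loy,luy,lvy,nou,nov,noy,nsu,nuy,ouy,ovy,svy,uvy
∂3: piv[dluy,dnou,dnoy,dnuy,douy,dsvy,hlno,hlns,hlnv,hlov,hnou,hnov,lnuy,louy,lovy,luvy] rk=16  ker:lnov,nouy
rk∂_3=16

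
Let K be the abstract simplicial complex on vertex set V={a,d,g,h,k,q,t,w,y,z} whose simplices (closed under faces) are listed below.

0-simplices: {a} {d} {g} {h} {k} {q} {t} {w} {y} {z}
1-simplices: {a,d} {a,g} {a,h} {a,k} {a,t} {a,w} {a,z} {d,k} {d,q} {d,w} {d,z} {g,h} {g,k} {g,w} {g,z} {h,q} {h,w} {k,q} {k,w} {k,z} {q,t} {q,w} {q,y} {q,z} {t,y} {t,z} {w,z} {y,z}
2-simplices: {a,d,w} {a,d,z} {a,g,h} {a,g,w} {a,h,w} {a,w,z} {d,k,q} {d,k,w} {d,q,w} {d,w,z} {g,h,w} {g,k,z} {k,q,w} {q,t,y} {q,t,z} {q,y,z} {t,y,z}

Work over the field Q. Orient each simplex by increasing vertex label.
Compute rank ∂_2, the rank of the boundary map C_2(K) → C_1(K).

rank∂_2=13

n_0=10 n_1=28 n_2=17  [Q]
∂1: piv[ad,ag,ah,ak,at,aw,az,dq,qy] rk=9  ker:dk,dw,dz,gh,gk,gw,gz,hq,hw,kq,kw,kz,qt,qw,qz,ty,tz,wz,yz
∂2: piv[adw,adz,agh,agw,ahw,awz,dkq,dkw,dqw,gkz,qty,qtz,qyz] rk=13  ker:dwz,ghw,kqw,tyz
rk∂_2=13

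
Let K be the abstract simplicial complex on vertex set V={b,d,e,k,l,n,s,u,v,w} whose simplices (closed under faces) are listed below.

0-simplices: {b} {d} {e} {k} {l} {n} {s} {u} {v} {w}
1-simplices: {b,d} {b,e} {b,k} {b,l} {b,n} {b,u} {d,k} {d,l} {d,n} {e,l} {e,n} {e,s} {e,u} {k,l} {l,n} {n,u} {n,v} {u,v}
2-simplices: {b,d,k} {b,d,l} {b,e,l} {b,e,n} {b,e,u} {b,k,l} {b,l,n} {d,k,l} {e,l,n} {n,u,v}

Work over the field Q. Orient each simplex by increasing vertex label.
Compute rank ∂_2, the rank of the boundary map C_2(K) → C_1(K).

n_0=10 n_1=18 n_2=10  [Q]
∂1: piv[bd,be,bk,bl,bn,bu,es,nv] rk=8  ker:dk,dl,dn,el,en,eu,kl,ln,nu,uv
∂2: piv[bdk,bdl,bel,ben,beu,bkl,bln,nuv] rk=8  ker:dkl,eln
rk∂_2=8

rank∂_2=8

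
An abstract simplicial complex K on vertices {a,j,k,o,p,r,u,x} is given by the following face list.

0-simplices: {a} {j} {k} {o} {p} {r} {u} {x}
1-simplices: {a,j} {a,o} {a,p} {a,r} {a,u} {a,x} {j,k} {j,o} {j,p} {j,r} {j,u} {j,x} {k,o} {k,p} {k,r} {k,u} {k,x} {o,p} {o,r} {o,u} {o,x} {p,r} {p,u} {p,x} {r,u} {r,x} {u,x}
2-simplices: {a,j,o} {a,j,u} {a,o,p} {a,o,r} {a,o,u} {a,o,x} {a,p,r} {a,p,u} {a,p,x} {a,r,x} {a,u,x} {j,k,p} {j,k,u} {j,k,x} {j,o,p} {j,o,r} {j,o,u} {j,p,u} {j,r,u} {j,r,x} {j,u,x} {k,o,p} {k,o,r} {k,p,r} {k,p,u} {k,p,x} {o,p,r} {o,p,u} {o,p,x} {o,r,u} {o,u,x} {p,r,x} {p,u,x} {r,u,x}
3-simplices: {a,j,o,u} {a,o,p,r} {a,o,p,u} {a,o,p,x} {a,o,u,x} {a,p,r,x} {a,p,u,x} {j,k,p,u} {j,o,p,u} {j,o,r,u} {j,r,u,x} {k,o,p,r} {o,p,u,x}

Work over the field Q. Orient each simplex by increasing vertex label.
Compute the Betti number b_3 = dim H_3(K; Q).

n_0=8 n_1=27 n_2=34 n_3=13  [Q]
∂1: piv[aj,ao,ap,ar,au,ax,jk] rk=7  ker:jo,jp,jr,ju,jx,ko,kp,kr,ku,kx,op,or,ou,ox,pr,pu,px,ru,rx,ux
∂2: piv[ajo,aju,aop,aor,aou,aox,apr,apu,apx,arx,aux,jkp,jku,jkx,jop,jor,jru,jrx,kop,kor] rk=20  ker:jou,jpu,jux,kpr,kpu,kpx,opr,opu,opx,oru,oux,prx,pux,rux
∂3: piv[ajou,aopr,aopu,aopx,aoux,aprx,apux,jkpu,jopu,joru,jrux,kopr] rk=12  ker:opux
b_3=(13−12)−0=1

b_3=1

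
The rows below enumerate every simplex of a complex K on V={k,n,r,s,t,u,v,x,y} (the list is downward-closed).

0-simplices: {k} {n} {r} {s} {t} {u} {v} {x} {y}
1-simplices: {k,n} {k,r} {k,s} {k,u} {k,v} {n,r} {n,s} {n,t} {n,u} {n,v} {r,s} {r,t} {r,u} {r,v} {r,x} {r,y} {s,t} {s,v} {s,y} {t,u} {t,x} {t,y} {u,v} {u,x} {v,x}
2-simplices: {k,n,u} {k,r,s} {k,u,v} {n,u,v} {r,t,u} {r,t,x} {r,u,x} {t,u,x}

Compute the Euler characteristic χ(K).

χ(K)=-8

n_0=9 n_1=25 n_2=8
χ=+9−25+8=-8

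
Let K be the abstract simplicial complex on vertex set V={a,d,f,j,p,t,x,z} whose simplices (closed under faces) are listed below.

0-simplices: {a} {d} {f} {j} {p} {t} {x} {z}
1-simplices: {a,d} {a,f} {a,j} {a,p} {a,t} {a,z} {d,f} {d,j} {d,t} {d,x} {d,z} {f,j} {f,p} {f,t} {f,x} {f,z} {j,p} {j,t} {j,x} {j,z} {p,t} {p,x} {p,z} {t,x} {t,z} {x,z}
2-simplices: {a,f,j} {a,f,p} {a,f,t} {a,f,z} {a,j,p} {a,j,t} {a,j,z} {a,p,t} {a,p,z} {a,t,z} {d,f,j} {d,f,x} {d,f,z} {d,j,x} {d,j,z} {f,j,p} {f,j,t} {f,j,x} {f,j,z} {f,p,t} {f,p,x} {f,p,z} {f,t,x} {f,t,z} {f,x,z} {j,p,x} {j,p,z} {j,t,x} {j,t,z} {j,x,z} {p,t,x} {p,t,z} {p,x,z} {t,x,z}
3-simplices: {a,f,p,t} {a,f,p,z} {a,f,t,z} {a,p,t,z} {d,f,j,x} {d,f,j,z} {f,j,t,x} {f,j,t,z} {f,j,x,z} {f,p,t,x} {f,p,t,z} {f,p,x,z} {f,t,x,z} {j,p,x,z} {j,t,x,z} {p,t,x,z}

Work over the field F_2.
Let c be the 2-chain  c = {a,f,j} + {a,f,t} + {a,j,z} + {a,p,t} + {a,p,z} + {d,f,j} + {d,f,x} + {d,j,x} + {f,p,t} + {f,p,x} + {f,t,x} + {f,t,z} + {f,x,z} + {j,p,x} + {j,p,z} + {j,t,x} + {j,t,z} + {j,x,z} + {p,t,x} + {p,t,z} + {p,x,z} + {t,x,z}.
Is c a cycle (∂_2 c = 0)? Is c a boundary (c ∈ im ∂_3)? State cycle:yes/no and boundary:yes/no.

n_0=8 n_1=26 n_2=34 n_3=16  [Z2]
∂1: piv[ad,af,aj,ap,at,az,dx] rk=7  ker:df,dj,dt,dz,fj,fp,ft,fx,fz,jp,jt,jx,jz,pt,px,pz,tx,tz,xz
∂2: piv[afj,afp,aft,afz,ajp,ajt,ajz,apt,apz,atz,dfj,dfx,dfz,djx,fpx,ftx,fxz] rk=17  ker:djz,fjp,fjt,fjx,fjz,fpt,fpz,ftz,jpx,jpz,jtx,jtz,jxz,ptx,ptz,pxz,txz
∂3: piv[afpt,afpz,aftz,aptz,dfjx,dfjz,fjtx,fjtz,fjxz,fptx,fpxz,ftxz,jpxz] rk=13  ker:fptz,jtxz,ptxz
∂2c = 0
c vs im∂3: residual ≠ 0 ⇒ not boundary

cycle:yes boundary:no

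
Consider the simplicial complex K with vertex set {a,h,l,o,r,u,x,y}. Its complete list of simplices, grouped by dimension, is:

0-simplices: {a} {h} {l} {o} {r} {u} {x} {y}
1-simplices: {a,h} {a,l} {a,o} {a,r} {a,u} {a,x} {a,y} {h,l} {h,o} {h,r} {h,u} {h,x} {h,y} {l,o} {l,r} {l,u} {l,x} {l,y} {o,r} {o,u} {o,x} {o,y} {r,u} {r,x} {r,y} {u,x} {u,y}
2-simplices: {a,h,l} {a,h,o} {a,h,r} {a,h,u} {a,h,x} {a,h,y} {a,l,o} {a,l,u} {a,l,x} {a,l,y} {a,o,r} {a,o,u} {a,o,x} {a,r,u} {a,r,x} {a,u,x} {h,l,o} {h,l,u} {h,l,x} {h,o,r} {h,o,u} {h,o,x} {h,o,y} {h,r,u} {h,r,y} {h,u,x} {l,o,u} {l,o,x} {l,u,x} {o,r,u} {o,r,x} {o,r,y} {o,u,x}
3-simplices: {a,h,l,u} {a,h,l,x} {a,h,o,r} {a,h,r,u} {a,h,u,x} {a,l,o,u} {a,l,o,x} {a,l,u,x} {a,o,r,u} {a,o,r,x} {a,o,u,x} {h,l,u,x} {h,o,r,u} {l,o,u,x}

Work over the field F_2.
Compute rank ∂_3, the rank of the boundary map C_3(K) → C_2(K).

n_0=8 n_1=27 n_2=33 n_3=14  [Z2]
∂1: piv[ah,al,ao,ar,au,ax,ay] rk=7  ker:hl,ho,hr,hu,hx,hy,lo,lr,lu,lx,ly,or,ou,ox,oy,ru,rx,ry,ux,uy
∂2: piv[ahl,aho,ahr,ahu,ahx,ahy,alo,alu,alx,aly,aor,aou,aox,aru,arx,aux,hoy,hry] rk=18  ker:hlo,hlu,hlx,hor,hou,hox,hru,hux,lou,lox,lux,oru,orx,ory,oux
∂3: piv[ahlu,ahlx,ahor,ahru,ahux,alou,alox,alux,aoru,aorx,aoux,horu] rk=12  ker:hlux,loux
rk∂_3=12

rank∂_3=12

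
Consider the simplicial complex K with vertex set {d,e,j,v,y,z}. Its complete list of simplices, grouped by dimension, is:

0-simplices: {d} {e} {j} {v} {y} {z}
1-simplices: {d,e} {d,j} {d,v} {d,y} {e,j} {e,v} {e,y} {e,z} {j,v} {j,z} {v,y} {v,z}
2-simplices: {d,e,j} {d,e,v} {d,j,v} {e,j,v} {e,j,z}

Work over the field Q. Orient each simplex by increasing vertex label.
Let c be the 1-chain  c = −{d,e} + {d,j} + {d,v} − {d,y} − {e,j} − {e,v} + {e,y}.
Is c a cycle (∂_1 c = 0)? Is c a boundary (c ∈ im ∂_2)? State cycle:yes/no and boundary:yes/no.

n_0=6 n_1=12 n_2=5  [Q]
∂1: piv[de,dj,dv,dy,ez] rk=5  ker:ej,ev,ey,jv,jz,vy,vz
∂2: piv[dej,dev,djv,ejz] rk=4  ker:ejv
∂1c = 0
c vs im∂2: residual ≠ 0 ⇒ not boundary

cycle:yes boundary:no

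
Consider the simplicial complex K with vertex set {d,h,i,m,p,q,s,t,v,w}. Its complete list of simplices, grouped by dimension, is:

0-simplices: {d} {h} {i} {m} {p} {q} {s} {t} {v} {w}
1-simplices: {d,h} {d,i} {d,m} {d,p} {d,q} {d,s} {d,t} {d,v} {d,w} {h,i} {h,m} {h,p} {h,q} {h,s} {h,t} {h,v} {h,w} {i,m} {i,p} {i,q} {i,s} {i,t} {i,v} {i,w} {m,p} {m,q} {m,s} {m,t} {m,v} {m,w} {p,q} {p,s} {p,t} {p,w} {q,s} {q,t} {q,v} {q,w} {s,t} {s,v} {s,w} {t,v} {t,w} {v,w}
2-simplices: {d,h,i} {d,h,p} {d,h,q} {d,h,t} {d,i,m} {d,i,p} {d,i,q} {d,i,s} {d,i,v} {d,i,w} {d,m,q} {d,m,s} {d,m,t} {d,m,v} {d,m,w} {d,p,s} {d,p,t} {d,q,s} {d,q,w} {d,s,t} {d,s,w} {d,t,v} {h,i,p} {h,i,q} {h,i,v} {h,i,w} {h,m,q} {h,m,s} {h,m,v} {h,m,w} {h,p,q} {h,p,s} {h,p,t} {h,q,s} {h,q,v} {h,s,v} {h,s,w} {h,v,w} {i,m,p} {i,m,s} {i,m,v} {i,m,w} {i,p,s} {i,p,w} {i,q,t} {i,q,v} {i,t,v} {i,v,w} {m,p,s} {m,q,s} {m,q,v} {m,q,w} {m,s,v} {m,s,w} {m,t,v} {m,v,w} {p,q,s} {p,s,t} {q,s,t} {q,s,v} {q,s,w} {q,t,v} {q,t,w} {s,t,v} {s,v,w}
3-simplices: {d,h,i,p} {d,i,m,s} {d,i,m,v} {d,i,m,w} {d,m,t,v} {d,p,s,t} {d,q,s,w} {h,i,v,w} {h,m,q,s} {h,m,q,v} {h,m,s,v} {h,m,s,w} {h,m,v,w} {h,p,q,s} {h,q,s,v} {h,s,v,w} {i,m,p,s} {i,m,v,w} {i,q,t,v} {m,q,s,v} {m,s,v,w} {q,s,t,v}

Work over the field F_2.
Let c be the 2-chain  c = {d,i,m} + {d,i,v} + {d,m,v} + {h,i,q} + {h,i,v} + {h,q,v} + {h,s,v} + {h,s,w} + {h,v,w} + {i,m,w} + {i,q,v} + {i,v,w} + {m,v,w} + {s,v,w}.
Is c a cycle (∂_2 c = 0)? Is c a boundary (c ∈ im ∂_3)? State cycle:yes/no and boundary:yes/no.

cycle:yes boundary:no

n_0=10 n_1=44 n_2=65 n_3=22  [Z2]
∂1: piv[dh,di,dm,dp,dq,ds,dt,dv,dw] rk=9  ker:hi,hm,hp,hq,hs,ht,hv,hw,im,ip,iq,is,it,iv,iw,mp,mq,ms,mt,mv,mw,pq,ps,pt,pw,qs,qt,qv,qw,st,sv,sw,tv,tw,vw
∂2: piv[dhi,dhp,dhq,dht,dim,dip,diq,dis,div,diw,dmq,dms,dmt,dmv,dmw,dps,dpt,dqs,dqw,dst,dsw,dtv,hiv,hiw,hmq,hms,hpq,hqv,hsv,hvw,imp,ipw,iqt,itv,qtw] rk=35  ker:hip,hiq,hmv,hmw,hps,hpt,hqs,hsw,ims,imv,imw,ips,iqv,ivw,mps,mqs,mqv,mqw,msv,msw,mtv,mvw,pqs,pst,qst,qsv,qsw,qtv,stv,svw
∂3: piv[dhip,dims,dimv,dimw,dmtv,dpst,dqsw,hivw,hmqs,hmqv,hmsv,hmsw,hmvw,hpqs,hqsv,hsvw,imps,imvw,iqtv,qstv] rk=20  ker:mqsv,msvw
∂2c = 0
c vs im∂3: residual ≠ 0 ⇒ not boundary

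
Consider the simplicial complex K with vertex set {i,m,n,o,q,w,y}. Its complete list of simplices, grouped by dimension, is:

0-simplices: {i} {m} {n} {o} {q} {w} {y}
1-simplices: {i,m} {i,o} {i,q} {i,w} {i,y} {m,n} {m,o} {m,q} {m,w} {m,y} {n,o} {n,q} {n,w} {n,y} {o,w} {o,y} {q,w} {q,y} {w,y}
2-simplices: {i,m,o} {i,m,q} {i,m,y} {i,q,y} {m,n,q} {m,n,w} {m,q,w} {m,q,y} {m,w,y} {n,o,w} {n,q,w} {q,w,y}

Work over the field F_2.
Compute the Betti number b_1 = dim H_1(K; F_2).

n_0=7 n_1=19 n_2=12  [Z2]
∂1: piv[im,io,iq,iw,iy,mn] rk=6  ker:mo,mq,mw,my,no,nq,nw,ny,ow,oy,qw,qy,wy
∂2: piv[imo,imq,imy,iqy,mnq,mnw,mqw,mwy,now] rk=9  ker:mqy,nqw,qwy
b_1=(19−6)−9=4

b_1=4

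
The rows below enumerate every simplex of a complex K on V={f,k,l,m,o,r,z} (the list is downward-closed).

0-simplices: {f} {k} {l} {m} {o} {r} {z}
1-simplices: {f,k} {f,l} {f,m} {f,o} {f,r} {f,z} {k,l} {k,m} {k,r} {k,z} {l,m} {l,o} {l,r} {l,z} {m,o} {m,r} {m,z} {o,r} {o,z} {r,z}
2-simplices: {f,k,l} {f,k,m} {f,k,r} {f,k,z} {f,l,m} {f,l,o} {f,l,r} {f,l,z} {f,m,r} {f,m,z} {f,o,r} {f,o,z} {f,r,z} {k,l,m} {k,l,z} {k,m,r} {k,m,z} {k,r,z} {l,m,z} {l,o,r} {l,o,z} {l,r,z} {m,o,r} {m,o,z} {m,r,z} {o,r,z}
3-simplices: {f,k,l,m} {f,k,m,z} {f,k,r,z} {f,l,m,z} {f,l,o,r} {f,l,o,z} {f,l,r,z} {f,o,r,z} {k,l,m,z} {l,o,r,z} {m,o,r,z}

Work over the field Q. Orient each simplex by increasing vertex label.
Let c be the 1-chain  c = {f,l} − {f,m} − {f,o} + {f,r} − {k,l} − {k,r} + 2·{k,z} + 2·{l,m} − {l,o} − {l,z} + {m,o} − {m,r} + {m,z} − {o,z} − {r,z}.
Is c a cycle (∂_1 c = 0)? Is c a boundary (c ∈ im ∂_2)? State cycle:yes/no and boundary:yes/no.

n_0=7 n_1=20 n_2=26 n_3=11  [Q]
∂1: piv[fk,fl,fm,fo,fr,fz] rk=6  ker:kl,km,kr,kz,lm,lo,lr,lz,mo,mr,mz,or,oz,rz
∂2: piv[fkl,fkm,fkr,fkz,flm,flo,flr,flz,fmr,fmz,for,foz,frz,mor] rk=14  ker:klm,klz,kmr,kmz,krz,lmz,lor,loz,lrz,moz,mrz,orz
∂3: piv[fklm,fkmz,fkrz,flmz,flor,floz,flrz,forz,klmz,morz] rk=10  ker:lorz
∂1c = 0
c vs im∂2: reduces to 0 ⇒ boundary

cycle:yes boundary:yes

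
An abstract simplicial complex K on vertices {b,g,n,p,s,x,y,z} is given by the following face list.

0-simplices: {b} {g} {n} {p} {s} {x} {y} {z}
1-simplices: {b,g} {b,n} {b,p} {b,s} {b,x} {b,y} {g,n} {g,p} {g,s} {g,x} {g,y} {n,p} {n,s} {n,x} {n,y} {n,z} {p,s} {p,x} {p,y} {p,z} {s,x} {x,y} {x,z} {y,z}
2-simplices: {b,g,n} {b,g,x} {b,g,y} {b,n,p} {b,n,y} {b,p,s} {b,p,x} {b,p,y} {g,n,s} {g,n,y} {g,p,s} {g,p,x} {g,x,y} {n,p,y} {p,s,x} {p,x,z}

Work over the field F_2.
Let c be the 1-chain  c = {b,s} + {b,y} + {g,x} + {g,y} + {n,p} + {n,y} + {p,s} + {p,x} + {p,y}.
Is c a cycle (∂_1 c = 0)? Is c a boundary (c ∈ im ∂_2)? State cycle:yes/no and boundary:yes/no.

cycle:yes boundary:yes

n_0=8 n_1=24 n_2=16  [Z2]
∂1: piv[bg,bn,bp,bs,bx,by,nz] rk=7  ker:gn,gp,gs,gx,gy,np,ns,nx,ny,ps,px,py,pz,sx,xy,xz,yz
∂2: piv[bgn,bgx,bgy,bnp,bny,bps,bpx,bpy,gns,gps,gpx,gxy,psx,pxz] rk=14  ker:gny,npy
∂1c = 0
c vs im∂2: reduces to 0 ⇒ boundary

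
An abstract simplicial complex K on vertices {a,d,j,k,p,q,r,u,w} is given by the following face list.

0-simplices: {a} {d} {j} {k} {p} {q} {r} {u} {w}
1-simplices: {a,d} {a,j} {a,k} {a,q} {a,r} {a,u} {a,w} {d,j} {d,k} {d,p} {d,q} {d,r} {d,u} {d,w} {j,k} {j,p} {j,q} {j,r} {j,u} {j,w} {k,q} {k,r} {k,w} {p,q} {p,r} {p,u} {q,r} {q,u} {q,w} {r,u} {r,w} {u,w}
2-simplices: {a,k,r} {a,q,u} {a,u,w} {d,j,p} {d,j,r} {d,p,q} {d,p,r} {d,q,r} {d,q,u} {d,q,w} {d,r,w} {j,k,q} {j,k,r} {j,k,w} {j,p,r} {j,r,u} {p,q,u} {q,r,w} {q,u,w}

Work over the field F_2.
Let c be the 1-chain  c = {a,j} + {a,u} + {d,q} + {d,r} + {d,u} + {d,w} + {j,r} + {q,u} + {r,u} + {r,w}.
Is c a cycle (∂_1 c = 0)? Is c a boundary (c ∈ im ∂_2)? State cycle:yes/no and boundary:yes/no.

n_0=9 n_1=32 n_2=19  [Z2]
∂1: piv[ad,aj,ak,aq,ar,au,aw,dp] rk=8  ker:dj,dk,dq,dr,du,dw,jk,jp,jq,jr,ju,jw,kq,kr,kw,pq,pr,pu,qr,qu,qw,ru,rw,uw
∂2: piv[akr,aqu,auw,djp,djr,dpq,dpr,dqr,dqu,dqw,drw,jkq,jkr,jkw,jru,pqu,quw] rk=17  ker:jpr,qrw
∂1c = 0
c vs im∂2: residual ≠ 0 ⇒ not boundary

cycle:yes boundary:no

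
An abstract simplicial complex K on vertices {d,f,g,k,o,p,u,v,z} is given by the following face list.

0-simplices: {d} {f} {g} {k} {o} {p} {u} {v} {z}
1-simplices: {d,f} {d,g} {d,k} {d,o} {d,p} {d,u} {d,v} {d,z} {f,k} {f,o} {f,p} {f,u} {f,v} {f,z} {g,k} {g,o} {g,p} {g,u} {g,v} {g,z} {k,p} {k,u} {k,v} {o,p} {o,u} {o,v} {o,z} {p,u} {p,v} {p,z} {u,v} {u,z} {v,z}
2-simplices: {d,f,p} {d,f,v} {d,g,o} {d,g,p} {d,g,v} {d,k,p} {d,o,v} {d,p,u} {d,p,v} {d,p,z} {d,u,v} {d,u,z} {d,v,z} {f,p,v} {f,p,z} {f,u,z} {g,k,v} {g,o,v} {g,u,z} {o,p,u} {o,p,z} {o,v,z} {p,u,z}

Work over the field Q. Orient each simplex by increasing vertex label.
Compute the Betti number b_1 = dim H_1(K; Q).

b_1=5

n_0=9 n_1=33 n_2=23  [Q]
∂1: piv[df,dg,dk,do,dp,du,dv,dz] rk=8  ker:fk,fo,fp,fu,fv,fz,gk,go,gp,gu,gv,gz,kp,ku,kv,op,ou,ov,oz,pu,pv,pz,uv,uz,vz
∂2: piv[dfp,dfv,dgo,dgp,dgv,dkp,dov,dpu,dpv,dpz,duv,duz,dvz,fpz,fuz,gkv,guz,opu,opz,ovz] rk=20  ker:fpv,gov,puz
b_1=(33−8)−20=5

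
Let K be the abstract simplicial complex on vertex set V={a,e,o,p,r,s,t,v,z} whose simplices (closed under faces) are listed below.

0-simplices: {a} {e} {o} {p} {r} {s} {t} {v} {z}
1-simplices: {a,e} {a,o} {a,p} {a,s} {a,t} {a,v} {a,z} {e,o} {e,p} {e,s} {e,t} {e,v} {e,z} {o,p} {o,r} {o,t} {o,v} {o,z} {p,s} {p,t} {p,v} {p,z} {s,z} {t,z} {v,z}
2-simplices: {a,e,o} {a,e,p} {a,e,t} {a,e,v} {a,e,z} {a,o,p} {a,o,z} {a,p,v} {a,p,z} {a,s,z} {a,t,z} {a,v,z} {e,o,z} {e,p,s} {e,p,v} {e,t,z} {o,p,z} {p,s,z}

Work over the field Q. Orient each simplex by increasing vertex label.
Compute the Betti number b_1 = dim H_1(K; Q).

b_1=3

n_0=9 n_1=25 n_2=18  [Q]
∂1: piv[ae,ao,ap,as,at,av,az,or] rk=8  ker:eo,ep,es,et,ev,ez,op,ot,ov,oz,ps,pt,pv,pz,sz,tz,vz
∂2: piv[aeo,aep,aet,aev,aez,aop,aoz,apv,apz,asz,atz,avz,eps,psz] rk=14  ker:eoz,epv,etz,opz
b_1=(25−8)−14=3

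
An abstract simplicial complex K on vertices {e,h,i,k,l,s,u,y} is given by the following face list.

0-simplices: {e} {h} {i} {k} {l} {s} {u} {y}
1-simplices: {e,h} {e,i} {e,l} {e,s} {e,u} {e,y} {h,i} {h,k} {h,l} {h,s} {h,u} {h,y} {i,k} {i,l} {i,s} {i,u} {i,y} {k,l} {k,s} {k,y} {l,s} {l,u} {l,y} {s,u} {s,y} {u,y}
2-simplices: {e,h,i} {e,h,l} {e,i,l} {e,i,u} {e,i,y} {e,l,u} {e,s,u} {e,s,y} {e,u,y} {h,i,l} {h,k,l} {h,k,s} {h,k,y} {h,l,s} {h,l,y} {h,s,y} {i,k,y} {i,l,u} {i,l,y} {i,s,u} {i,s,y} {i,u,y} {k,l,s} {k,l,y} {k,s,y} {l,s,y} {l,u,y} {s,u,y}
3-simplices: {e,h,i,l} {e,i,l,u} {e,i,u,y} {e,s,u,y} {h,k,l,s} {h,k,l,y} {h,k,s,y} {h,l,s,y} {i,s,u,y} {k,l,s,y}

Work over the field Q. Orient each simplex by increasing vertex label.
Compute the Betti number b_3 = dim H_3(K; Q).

n_0=8 n_1=26 n_2=28 n_3=10  [Q]
∂1: piv[eh,ei,el,es,eu,ey,hk] rk=7  ker:hi,hl,hs,hu,hy,ik,il,is,iu,iy,kl,ks,ky,ls,lu,ly,su,sy,uy
∂2: piv[ehi,ehl,eil,eiu,eiy,elu,esu,esy,euy,hkl,hks,hky,hls,hly,hsy,iky,ily,isu] rk=18  ker:hil,ilu,isy,iuy,kls,kly,ksy,lsy,luy,suy
∂3: piv[ehil,eilu,eiuy,esuy,hkls,hkly,hksy,hlsy,isuy] rk=9  ker:klsy
b_3=(10−9)−0=1

b_3=1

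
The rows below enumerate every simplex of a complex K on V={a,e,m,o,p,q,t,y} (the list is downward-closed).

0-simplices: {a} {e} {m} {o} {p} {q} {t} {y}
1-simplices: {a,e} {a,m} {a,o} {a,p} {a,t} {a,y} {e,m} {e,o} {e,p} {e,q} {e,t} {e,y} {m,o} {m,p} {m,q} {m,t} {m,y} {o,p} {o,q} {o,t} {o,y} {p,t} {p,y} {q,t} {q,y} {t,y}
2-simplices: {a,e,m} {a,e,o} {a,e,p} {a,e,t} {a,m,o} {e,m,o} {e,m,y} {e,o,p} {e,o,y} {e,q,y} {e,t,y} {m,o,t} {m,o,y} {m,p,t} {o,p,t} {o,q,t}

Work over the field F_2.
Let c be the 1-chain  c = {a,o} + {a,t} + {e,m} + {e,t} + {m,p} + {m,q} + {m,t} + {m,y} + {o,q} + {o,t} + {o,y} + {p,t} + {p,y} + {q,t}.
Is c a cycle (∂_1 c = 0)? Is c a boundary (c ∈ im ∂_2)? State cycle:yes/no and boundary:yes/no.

cycle:no boundary:no

n_0=8 n_1=26 n_2=16  [Z2]
∂1: piv[ae,am,ao,ap,at,ay,eq] rk=7  ker:em,eo,ep,et,ey,mo,mp,mq,mt,my,op,oq,ot,oy,pt,py,qt,qy,ty
∂2: piv[aem,aeo,aep,aet,amo,emy,eop,eoy,eqy,ety,mot,mpt,opt,oqt] rk=14  ker:emo,moy
∂1c = {m} + {p} + {q} + {y}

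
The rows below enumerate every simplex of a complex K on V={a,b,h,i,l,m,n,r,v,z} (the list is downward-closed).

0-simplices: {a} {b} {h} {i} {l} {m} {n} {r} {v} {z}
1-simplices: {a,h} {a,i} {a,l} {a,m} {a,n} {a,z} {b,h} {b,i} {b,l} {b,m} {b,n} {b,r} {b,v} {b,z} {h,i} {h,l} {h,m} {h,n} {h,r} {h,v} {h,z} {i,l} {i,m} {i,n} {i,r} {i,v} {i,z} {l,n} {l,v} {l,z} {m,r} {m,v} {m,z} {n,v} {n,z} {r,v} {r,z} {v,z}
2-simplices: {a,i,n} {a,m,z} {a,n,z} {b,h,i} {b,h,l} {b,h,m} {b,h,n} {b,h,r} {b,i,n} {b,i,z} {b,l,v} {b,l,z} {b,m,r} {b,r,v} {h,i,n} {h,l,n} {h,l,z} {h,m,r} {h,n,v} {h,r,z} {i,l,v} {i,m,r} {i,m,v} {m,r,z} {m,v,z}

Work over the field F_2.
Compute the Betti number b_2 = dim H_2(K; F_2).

n_0=10 n_1=38 n_2=25  [Z2]
∂1: piv[ah,ai,al,am,an,az,bh,br,bv] rk=9  ker:bi,bl,bm,bn,bz,hi,hl,hm,hn,hr,hv,hz,il,im,in,ir,iv,iz,ln,lv,lz,mr,mv,mz,nv,nz,rv,rz,vz
∂2: piv[ain,amz,anz,bhi,bhl,bhm,bhn,bhr,bin,biz,blv,blz,bmr,brv,hln,hlz,hnv,hrz,ilv,imr,imv,mrz,mvz] rk=23  ker:hin,hmr
b_2=(25−23)−0=2

b_2=2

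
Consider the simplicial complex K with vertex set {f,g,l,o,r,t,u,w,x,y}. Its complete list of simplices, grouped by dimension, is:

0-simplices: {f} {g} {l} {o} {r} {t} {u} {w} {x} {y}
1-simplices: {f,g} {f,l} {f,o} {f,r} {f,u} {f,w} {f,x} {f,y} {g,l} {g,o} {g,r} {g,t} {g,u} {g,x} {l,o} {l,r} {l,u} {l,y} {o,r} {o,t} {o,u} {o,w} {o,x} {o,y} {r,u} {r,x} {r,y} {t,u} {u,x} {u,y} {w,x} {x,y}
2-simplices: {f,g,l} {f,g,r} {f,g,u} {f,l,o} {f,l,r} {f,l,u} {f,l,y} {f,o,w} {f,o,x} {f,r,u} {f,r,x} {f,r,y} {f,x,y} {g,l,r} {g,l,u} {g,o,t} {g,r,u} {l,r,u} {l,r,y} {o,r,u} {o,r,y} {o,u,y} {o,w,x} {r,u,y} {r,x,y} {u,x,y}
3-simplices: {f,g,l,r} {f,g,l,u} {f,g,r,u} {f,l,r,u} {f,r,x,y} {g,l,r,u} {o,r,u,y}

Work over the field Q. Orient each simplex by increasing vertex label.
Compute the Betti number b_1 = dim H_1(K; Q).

b_1=4

n_0=10 n_1=32 n_2=26 n_3=7  [Q]
∂1: piv[fg,fl,fo,fr,fu,fw,fx,fy,gt] rk=9  ker:gl,go,gr,gu,gx,lo,lr,lu,ly,or,ot,ou,ow,ox,oy,ru,rx,ry,tu,ux,uy,wx,xy
∂2: piv[fgl,fgr,fgu,flo,flr,flu,fly,fow,fox,fru,frx,fry,fxy,got,oru,ory,ouy,owx,uxy] rk=19  ker:glr,glu,gru,lru,lry,ruy,rxy
∂3: piv[fglr,fglu,fgru,flru,frxy,oruy] rk=6  ker:glru
b_1=(32−9)−19=4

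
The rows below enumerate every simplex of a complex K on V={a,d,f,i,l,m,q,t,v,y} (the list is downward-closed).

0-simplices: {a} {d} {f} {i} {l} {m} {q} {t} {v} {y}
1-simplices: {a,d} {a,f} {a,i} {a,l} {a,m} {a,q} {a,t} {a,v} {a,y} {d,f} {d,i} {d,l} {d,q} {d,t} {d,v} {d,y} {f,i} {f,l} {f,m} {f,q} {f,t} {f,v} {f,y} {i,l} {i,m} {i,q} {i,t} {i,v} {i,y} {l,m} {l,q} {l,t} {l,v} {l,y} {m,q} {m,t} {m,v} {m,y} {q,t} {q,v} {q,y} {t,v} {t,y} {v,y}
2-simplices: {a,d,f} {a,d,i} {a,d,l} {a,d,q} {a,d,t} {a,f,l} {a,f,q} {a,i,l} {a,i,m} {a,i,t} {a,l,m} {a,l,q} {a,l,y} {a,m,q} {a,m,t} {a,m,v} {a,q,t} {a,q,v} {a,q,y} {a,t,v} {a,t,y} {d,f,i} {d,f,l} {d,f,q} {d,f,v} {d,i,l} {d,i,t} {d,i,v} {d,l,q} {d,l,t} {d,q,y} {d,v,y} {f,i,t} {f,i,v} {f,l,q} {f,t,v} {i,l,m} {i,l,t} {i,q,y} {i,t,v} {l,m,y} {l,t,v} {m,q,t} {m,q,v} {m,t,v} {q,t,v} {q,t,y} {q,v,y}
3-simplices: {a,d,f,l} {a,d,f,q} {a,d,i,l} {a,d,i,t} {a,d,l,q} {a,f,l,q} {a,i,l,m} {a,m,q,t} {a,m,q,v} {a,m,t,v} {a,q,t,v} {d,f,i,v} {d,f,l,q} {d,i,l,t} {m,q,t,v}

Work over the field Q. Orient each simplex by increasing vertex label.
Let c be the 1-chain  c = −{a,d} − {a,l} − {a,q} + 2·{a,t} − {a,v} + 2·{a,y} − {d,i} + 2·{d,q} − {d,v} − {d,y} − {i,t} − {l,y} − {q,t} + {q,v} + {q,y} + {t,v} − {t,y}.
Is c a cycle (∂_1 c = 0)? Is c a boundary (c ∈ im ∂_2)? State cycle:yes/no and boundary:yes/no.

n_0=10 n_1=44 n_2=48 n_3=15  [Q]
∂1: piv[ad,af,ai,al,am,aq,at,av,ay] rk=9  ker:df,di,dl,dq,dt,dv,dy,fi,fl,fm,fq,ft,fv,fy,il,im,iq,it,iv,iy,lm,lq,lt,lv,ly,mq,mt,mv,my,qt,qv,qy,tv,ty,vy
∂2: piv[adf,adi,adl,adq,adt,afl,afq,ail,aim,ait,alm,alq,aly,amq,amt,amv,aqt,aqv,aqy,atv,aty,dfi,dfv,div,dlt,dqy,dvy,fit,ftv,iqy,lmy,ltv] rk=32  ker:dfl,dfq,dil,dit,dlq,fiv,flq,ilm,ilt,itv,mqt,mqv,mtv,qtv,qty,qvy
∂3: piv[adfl,adfq,adil,adit,adlq,aflq,ailm,amqt,amqv,amtv,aqtv,dfiv,dilt] rk=13  ker:dflq,mqtv
∂1c = 0
c vs im∂2: reduces to 0 ⇒ boundary

cycle:yes boundary:yes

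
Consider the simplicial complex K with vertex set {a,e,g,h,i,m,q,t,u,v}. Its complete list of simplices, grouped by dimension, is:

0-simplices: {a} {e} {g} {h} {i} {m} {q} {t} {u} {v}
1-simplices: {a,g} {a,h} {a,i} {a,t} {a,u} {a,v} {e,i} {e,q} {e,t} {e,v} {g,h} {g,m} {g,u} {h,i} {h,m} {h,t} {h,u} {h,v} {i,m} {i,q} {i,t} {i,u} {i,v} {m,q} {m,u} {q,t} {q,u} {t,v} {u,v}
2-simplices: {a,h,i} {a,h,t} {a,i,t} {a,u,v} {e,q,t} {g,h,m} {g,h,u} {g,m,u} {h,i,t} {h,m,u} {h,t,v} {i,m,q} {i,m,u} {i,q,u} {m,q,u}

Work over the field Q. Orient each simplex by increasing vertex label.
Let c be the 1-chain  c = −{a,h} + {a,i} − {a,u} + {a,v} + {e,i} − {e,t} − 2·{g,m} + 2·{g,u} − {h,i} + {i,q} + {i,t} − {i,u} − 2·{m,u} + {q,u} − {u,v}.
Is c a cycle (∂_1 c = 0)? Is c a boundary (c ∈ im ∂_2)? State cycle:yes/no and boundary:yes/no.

n_0=10 n_1=29 n_2=15  [Q]
∂1: piv[ag,ah,ai,at,au,av,ei,eq,gm] rk=9  ker:et,ev,gh,gu,hi,hm,ht,hu,hv,im,iq,it,iu,iv,mq,mu,qt,qu,tv,uv
∂2: piv[ahi,aht,ait,auv,eqt,ghm,ghu,gmu,htv,imq,imu,iqu] rk=12  ker:hit,hmu,mqu
∂1c = 0
c vs im∂2: residual ≠ 0 ⇒ not boundary

cycle:yes boundary:no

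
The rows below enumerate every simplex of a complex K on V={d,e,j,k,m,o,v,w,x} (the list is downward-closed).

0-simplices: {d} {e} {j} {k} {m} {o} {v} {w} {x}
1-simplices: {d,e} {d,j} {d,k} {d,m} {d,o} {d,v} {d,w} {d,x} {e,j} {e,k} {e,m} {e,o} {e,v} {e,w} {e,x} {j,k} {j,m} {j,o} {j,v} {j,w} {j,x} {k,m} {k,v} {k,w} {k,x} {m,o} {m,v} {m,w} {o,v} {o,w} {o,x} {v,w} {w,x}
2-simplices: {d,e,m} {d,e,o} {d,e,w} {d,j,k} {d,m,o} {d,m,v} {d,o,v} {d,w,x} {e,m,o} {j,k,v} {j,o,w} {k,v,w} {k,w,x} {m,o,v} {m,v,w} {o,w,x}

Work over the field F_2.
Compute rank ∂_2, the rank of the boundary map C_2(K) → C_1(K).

n_0=9 n_1=33 n_2=16  [Z2]
∂1: piv[de,dj,dk,dm,do,dv,dw,dx] rk=8  ker:ej,ek,em,eo,ev,ew,ex,jk,jm,jo,jv,jw,jx,km,kv,kw,kx,mo,mv,mw,ov,ow,ox,vw,wx
∂2: piv[dem,deo,dew,djk,dmo,dmv,dov,dwx,jkv,jow,kvw,kwx,mvw,owx] rk=14  ker:emo,mov
rk∂_2=14

rank∂_2=14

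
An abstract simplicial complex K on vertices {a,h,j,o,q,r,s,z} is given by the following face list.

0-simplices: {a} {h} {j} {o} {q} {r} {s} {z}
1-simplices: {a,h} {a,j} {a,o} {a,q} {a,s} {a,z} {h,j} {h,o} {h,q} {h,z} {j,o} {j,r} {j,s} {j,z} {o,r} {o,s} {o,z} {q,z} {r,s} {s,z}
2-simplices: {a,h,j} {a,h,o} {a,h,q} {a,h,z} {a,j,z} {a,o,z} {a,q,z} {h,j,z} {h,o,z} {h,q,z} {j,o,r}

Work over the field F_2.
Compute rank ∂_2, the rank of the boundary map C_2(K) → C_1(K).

n_0=8 n_1=20 n_2=11  [Z2]
∂1: piv[ah,aj,ao,aq,as,az,jr] rk=7  ker:hj,ho,hq,hz,jo,js,jz,or,os,oz,qz,rs,sz
∂2: piv[ahj,aho,ahq,ahz,ajz,aoz,aqz,jor] rk=8  ker:hjz,hoz,hqz
rk∂_2=8

rank∂_2=8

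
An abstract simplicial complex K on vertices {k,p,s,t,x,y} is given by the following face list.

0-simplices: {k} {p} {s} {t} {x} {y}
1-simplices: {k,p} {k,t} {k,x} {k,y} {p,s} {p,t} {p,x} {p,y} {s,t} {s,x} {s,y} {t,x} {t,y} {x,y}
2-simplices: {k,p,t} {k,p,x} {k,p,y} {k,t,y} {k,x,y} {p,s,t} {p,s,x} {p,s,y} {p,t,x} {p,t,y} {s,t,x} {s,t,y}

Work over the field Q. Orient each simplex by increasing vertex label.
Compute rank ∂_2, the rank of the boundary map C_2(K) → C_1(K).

rank∂_2=9

n_0=6 n_1=14 n_2=12  [Q]
∂1: piv[kp,kt,kx,ky,ps] rk=5  ker:pt,px,py,st,sx,sy,tx,ty,xy
∂2: piv[kpt,kpx,kpy,kty,kxy,pst,psx,psy,ptx] rk=9  ker:pty,stx,sty
rk∂_2=9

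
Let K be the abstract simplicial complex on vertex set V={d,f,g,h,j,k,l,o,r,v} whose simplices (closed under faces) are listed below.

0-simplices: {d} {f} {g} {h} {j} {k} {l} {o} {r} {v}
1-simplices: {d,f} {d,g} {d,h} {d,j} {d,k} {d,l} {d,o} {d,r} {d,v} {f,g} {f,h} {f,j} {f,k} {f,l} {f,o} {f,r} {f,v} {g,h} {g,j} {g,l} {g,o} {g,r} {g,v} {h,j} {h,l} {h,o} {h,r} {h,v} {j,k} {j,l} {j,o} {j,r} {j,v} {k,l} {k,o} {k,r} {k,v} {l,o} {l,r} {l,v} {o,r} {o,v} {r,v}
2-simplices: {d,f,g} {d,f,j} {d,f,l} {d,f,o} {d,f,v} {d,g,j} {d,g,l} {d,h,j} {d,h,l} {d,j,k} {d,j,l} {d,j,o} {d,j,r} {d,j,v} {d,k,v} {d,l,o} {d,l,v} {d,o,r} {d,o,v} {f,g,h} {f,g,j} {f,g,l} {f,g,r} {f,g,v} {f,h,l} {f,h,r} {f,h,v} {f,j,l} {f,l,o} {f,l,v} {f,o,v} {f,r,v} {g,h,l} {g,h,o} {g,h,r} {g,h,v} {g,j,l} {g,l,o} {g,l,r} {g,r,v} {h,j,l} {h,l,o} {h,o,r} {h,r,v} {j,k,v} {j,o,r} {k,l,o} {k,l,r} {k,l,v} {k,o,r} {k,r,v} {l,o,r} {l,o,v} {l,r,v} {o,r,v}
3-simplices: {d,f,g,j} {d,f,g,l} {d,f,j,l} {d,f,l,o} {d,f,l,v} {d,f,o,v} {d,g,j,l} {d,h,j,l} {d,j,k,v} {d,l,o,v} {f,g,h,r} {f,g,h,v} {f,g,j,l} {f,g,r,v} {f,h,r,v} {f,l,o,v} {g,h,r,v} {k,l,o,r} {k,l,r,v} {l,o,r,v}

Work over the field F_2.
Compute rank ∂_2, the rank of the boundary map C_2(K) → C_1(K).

n_0=10 n_1=43 n_2=55 n_3=20  [Z2]
∂1: piv[df,dg,dh,dj,dk,dl,do,dr,dv] rk=9  ker:fg,fh,fj,fk,fl,fo,fr,fv,gh,gj,gl,go,gr,gv,hj,hl,ho,hr,hv,jk,jl,jo,jr,jv,kl,ko,kr,kv,lo,lr,lv,or,ov,rv
∂2: piv[dfg,dfj,dfl,dfo,dfv,dgj,dgl,dhj,dhl,djk,djl,djo,djr,djv,dkv,dlo,dlv,dor,dov,fgh,fgr,fgv,fhl,fhr,fhv,frv,gho,glo,glr,hor,klo,klr,klv] rk=33  ker:fgj,fgl,fjl,flo,flv,fov,ghl,ghr,ghv,gjl,grv,hjl,hlo,hrv,jkv,jor,kor,krv,lor,lov,lrv,orv
∂3: piv[dfgj,dfgl,dfjl,dflo,dflv,dfov,dgjl,dhjl,djkv,dlov,fghr,fghv,fgrv,fhrv,klor,klrv,lorv] rk=17  ker:fgjl,flov,ghrv
rk∂_2=33

rank∂_2=33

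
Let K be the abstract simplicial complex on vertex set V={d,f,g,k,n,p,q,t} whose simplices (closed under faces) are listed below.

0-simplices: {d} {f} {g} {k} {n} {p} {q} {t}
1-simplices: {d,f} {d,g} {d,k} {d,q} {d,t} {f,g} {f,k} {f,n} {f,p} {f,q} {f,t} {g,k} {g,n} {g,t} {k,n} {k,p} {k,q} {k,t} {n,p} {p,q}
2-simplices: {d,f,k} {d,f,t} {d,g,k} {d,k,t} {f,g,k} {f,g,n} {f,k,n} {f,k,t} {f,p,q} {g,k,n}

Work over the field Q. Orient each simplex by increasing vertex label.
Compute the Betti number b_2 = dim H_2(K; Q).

n_0=8 n_1=20 n_2=10  [Q]
∂1: piv[df,dg,dk,dq,dt,fn,fp] rk=7  ker:fg,fk,fq,ft,gk,gn,gt,kn,kp,kq,kt,np,pq
∂2: piv[dfk,dft,dgk,dkt,fgk,fgn,fkn,fpq] rk=8  ker:fkt,gkn
b_2=(10−8)−0=2

b_2=2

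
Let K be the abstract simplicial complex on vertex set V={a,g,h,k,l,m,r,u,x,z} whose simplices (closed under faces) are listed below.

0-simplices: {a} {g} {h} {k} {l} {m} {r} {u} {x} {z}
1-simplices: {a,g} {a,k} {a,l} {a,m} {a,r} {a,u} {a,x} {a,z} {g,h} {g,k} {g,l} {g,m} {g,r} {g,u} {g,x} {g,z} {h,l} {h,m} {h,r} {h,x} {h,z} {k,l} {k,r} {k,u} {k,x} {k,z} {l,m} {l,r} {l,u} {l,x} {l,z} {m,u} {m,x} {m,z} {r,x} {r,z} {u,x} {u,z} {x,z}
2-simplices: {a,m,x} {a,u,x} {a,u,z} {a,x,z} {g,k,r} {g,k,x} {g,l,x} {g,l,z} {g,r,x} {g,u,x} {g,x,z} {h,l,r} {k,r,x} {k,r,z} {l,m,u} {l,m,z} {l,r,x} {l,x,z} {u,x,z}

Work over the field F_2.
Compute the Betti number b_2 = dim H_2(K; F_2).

n_0=10 n_1=39 n_2=19  [Z2]
∂1: piv[ag,ak,al,am,ar,au,ax,az,gh] rk=9  ker:gk,gl,gm,gr,gu,gx,gz,hl,hm,hr,hx,hz,kl,kr,ku,kx,kz,lm,lr,lu,lx,lz,mu,mx,mz,rx,rz,ux,uz,xz
∂2: piv[amx,aux,auz,axz,gkr,gkx,glx,glz,grx,gux,gxz,hlr,krz,lmu,lmz,lrx] rk=16  ker:krx,lxz,uxz
b_2=(19−16)−0=3

b_2=3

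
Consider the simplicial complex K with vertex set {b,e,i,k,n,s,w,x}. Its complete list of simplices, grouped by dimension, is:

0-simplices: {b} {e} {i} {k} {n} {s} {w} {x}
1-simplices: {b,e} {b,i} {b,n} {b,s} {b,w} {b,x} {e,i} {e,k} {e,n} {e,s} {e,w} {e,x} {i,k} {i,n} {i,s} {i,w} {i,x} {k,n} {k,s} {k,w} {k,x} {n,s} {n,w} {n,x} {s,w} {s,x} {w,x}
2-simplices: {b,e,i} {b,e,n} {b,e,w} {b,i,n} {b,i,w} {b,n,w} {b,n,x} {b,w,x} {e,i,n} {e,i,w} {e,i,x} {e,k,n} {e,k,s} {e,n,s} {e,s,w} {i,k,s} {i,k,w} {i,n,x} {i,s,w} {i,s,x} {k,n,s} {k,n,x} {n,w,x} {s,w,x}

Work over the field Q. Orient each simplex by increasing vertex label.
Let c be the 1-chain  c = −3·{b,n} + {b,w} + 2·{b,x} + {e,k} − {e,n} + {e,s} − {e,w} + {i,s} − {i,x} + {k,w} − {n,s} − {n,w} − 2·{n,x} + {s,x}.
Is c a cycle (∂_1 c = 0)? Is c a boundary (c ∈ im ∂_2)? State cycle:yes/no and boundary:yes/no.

cycle:yes boundary:yes

n_0=8 n_1=27 n_2=24  [Q]
∂1: piv[be,bi,bn,bs,bw,bx,ek] rk=7  ker:ei,en,es,ew,ex,ik,in,is,iw,ix,kn,ks,kw,kx,ns,nw,nx,sw,sx,wx
∂2: piv[bei,ben,bew,bin,biw,bnw,bnx,bwx,eix,ekn,eks,ens,esw,iks,ikw,inx,isw,isx,knx] rk=19  ker:ein,eiw,kns,nwx,swx
∂1c = 0
c vs im∂2: reduces to 0 ⇒ boundary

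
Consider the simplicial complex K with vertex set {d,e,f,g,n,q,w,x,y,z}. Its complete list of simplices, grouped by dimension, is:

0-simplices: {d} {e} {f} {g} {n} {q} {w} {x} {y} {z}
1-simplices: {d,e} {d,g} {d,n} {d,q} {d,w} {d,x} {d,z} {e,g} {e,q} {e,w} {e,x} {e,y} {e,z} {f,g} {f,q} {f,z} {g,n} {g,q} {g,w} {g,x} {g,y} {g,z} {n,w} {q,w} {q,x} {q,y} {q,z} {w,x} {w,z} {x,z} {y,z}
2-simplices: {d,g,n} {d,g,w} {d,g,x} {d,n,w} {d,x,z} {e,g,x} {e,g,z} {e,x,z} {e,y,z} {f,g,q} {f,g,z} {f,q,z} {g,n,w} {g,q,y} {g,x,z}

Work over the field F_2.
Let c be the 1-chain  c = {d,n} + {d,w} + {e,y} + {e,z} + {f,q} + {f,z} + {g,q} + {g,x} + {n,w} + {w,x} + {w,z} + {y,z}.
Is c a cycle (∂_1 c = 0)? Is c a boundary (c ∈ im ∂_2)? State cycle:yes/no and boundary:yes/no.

n_0=10 n_1=31 n_2=15  [Z2]
∂1: piv[de,dg,dn,dq,dw,dx,dz,ey,fg] rk=9  ker:eg,eq,ew,ex,ez,fq,fz,gn,gq,gw,gx,gy,gz,nw,qw,qx,qy,qz,wx,wz,xz,yz
∂2: piv[dgn,dgw,dgx,dnw,dxz,egx,egz,exz,eyz,fgq,fgz,fqz,gqy] rk=13  ker:gnw,gxz
∂1c = 0
c vs im∂2: residual ≠ 0 ⇒ not boundary

cycle:yes boundary:no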